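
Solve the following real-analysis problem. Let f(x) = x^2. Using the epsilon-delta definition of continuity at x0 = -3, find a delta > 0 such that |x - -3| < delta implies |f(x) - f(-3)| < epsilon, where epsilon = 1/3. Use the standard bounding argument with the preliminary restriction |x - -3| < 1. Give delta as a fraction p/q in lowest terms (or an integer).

Factor: |x^2 - (-3)^2| = |x - -3| * |x + -3|.
Impose |x - -3| < 1 first. Then |x + -3| = |(x - -3) + 2*(-3)| <= |x - -3| + 2*|-3| < 1 + 6 = 7.
So |x^2 - (-3)^2| < delta * 7.
We need delta * 7 <= 1/3, i.e. delta <= 1/3/7 = 1/21.
Since 1/21 < 1, this is tighter than 1; take delta = 1/21.
So delta = 1/21 works.

1/21


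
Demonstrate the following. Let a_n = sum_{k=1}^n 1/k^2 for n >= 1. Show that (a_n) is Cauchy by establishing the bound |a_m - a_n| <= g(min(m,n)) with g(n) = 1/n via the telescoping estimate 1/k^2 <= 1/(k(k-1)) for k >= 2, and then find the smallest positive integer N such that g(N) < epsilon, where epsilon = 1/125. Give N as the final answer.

For m > n >= 1: |a_m - a_n| = sum_{k=n+1}^m 1/k^2.
Use 1/k^2 <= 1/(k(k-1)) = 1/(k-1) - 1/k for k >= 2:
sum_{k=n+1}^m 1/k^2 <= sum_{k=n+1}^m (1/(k-1) - 1/k) = 1/n - 1/m <= 1/n.
By symmetry the same bound holds with n,m swapped, so |a_m - a_n| <= 1/min(m,n) = g(min(m,n)). Since g(n) -> 0, (a_n) is Cauchy.
Now solve g(N) < 1/125: 1/N < 1/125 <=> N > 1/(1/125) = 125.
The smallest integer strictly greater than 125 is N = 126.
Check: g(126) = 1/126 < 1/125; g(125) = 1/125 >= 1/125. So N = 126.

126


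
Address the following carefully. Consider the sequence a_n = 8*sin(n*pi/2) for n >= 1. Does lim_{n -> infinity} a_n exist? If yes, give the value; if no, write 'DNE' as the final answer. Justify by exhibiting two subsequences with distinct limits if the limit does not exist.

Examine the behaviour of a_n along subsequences.
a_{4k+1} = 8*sin(pi/2 + 2k*pi) = 8 -> 8. a_{4k+3} = 8*sin(3pi/2 + 2k*pi) = -8 -> -8.
Since these two subsequential limits are 8 and -8, distinct, the full sequence cannot converge (a convergent sequence has all subsequences tending to the same limit). So lim a_n does not exist.

DNE


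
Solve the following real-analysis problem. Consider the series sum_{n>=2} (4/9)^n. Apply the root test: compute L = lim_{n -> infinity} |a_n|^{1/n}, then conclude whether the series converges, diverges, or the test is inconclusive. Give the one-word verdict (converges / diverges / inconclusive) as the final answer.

Let a_n denote the general term. Form |a_n|^(1/n) and simplify:
|a_n|^(1/n) = 4/9
Take the limit as n -> infinity: L = 4/9.
Since L = 4/9 < 1, the root test implies convergence.

converges


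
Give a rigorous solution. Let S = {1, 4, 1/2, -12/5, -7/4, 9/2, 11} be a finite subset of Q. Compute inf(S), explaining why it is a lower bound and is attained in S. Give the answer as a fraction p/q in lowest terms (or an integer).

S is finite, so inf(S) = min(S).
Sorted increasing:
-12/5, -7/4, 1/2, 1, 4, 9/2, 11
The extremum is -12/5.
For every x in S, x >= -12/5. And -12/5 is in S, so it is attained.
Therefore inf(S) = -12/5.

-12/5


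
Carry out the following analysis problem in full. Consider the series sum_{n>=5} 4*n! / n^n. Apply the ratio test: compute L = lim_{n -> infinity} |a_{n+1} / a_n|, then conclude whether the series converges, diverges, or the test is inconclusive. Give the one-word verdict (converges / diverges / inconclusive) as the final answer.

Let a_n denote the general term. Form the ratio a_{n+1}/a_n and simplify:
a_{n+1}/a_n = (n/(n + 1))^n
Take the limit as n -> infinity: L = exp(-1).
Since L = exp(-1) < 1, the ratio test implies the series converges.

converges


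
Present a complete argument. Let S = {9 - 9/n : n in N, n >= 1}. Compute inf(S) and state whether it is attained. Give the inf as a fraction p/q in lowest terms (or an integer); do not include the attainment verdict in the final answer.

Analysis:
- Values: 0, 9/2, 6, 27/4, ... strictly increasing.
- Minimum is 0 (n=1); inf = 0 (attained).
- 9 - 9/n -> 9 from below; sup = 9, not attained.
Conclusion: inf(S) = 0, attained in S.

0


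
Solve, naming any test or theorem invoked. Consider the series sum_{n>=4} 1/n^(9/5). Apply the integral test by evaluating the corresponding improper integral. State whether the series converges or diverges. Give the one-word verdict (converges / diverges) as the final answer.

Let f(x) = x^(-9/5). Then f is positive, continuous, and decreasing on [4, infinity), so the integral test applies.
Compute the improper integral int_{4}^infinity f(x) dx:
  antiderivative F(x) = -5/(4*x^(4/5)).
  As x -> infinity, F(x) -> 0 (since p = 9/5 > 1).
  So int = F(infinity) - F(4) = 0 - (-5*2^(2/5)/16) = 5*2^(2/5)/16.
  Finite, so by the integral test, the series converges.

converges


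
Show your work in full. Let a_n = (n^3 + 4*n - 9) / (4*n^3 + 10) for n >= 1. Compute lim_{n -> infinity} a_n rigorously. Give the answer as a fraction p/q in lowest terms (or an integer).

Divide numerator and denominator by n^3, the highest power:
numerator / n^3 = 1 + 4/n^2 - 9/n^3
denominator / n^3 = 4 + 10/n^3
As n -> infinity, all terms of the form c/n^k (k >= 1) tend to 0.
So numerator / n^3 -> 1 and denominator / n^3 -> 4.
Therefore lim a_n = 1/4.

1/4


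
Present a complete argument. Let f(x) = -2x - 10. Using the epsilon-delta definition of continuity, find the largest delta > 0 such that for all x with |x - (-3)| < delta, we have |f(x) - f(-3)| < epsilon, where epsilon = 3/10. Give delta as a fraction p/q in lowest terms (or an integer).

We compute f(-3) = -2*(-3) - 10 = -4.
|f(x) - f(-3)| = |-2x - 10 - (-4)| = |-2(x - (-3))| = 2|x - (-3)|.
We need 2|x - (-3)| < 3/10, i.e. |x - (-3)| < 3/10 / 2 = 3/20.
So any delta <= 3/20 works. Conversely, if delta > 3/20, then x = -3 + 3/20 satisfies |x - (-3)| = 3/20 < delta but |f(x) - f(-3)| = 2 * 3/20 = 3/10, which is not < 3/10; so no larger delta works.
Hence the largest such delta is 3/20.

3/20


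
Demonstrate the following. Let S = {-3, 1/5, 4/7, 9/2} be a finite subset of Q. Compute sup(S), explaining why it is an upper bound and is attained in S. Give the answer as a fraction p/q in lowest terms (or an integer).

S is finite, so sup(S) = max(S).
Sorted decreasing:
9/2, 4/7, 1/5, -3
The extremum is 9/2.
For every x in S, x <= 9/2. And 9/2 is in S, so it is attained.
Therefore sup(S) = 9/2.

9/2


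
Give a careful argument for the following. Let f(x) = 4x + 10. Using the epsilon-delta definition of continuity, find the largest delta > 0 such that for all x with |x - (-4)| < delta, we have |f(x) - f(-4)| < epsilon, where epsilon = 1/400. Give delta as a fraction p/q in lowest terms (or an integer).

We compute f(-4) = 4*(-4) + 10 = -6.
|f(x) - f(-4)| = |4x + 10 - (-6)| = |4(x - (-4))| = 4|x - (-4)|.
We need 4|x - (-4)| < 1/400, i.e. |x - (-4)| < 1/400 / 4 = 1/1600.
So any delta <= 1/1600 works. Conversely, if delta > 1/1600, then x = -4 + 1/1600 satisfies |x - (-4)| = 1/1600 < delta but |f(x) - f(-4)| = 4 * 1/1600 = 1/400, which is not < 1/400; so no larger delta works.
Hence the largest such delta is 1/1600.

1/1600


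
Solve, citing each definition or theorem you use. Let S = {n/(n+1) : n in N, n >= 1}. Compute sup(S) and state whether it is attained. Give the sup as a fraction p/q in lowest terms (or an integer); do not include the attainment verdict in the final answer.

Analysis:
- Values: 1/2, 2/3, 3/4, 4/5, ... strictly increasing.
- Minimum is 1/2 (n=1); inf = 1/2 (attained).
- n/(n+1) = 1 - 1/(n+1) -> 1 from below as n -> infinity, and never equals 1.
- So sup = 1 (not attained).
Conclusion: sup(S) = 1, not attained in S.

1


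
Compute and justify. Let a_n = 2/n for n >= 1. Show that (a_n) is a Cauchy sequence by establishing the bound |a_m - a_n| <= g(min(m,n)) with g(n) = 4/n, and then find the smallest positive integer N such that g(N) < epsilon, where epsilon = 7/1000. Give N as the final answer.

For any m, n >= 1, by the triangle inequality:
|a_m - a_n| = |2/m - 2/n| <= 2*1/m + 2*1/n <= 4/min(m,n).
So g(n) = 4/n bounds the Cauchy difference. Since g(n) -> 0, (a_n) is Cauchy.
Now solve g(N) < 7/1000: 4/N < 7/1000 <=> N > 4 / (7/1000) = 4000/7.
The smallest integer strictly greater than 4000/7 is N = 572.
Check: g(572) = 4/572 = 1/143 < 7/1000; g(571) = 4/571 >= 7/1000. So N = 572.

572


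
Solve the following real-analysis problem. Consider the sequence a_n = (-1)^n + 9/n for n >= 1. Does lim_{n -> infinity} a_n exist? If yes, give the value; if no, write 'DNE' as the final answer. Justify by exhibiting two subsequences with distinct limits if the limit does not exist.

Examine the behaviour of a_n along subsequences.
a_{2k} = 1 + 9/(2k) -> 1. a_{2k+1} = -1 + 9/(2k+1) -> -1.
Since these two subsequential limits are 1 and -1, distinct, the full sequence cannot converge (a convergent sequence has all subsequences tending to the same limit). So lim a_n does not exist.

DNE


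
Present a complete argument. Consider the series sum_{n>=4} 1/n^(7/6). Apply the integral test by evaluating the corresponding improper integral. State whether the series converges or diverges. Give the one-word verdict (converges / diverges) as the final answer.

Let f(x) = x^(-7/6). Then f is positive, continuous, and decreasing on [4, infinity), so the integral test applies.
Compute the improper integral int_{4}^infinity f(x) dx:
  antiderivative F(x) = -6/x^(1/6).
  As x -> infinity, F(x) -> 0 (since p = 7/6 > 1).
  So int = F(infinity) - F(4) = 0 - (-3*2^(2/3)) = 3*2^(2/3).
  Finite, so by the integral test, the series converges.

converges


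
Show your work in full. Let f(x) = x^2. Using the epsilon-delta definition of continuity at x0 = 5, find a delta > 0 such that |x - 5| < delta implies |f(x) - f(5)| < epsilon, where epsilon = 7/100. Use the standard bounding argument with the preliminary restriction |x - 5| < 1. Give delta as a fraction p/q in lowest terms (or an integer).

Factor: |x^2 - (5)^2| = |x - 5| * |x + 5|.
Impose |x - 5| < 1 first. Then |x + 5| = |(x - 5) + 2*(5)| <= |x - 5| + 2*|5| < 1 + 10 = 11.
So |x^2 - (5)^2| < delta * 11.
We need delta * 11 <= 7/100, i.e. delta <= 7/100/11 = 7/1100.
Since 7/1100 < 1, this is tighter than 1; take delta = 7/1100.
So delta = 7/1100 works.

7/1100


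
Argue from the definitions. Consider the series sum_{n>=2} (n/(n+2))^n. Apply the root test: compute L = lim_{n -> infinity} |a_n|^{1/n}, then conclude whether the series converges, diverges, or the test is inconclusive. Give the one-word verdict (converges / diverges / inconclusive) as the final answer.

Let a_n denote the general term. Form |a_n|^(1/n) and simplify:
|a_n|^(1/n) = n/(n + 2)
Take the limit as n -> infinity: L = 1.
Since L = 1, the root test is inconclusive. (In fact a_n = (n/(n+2))^n -> e^(-2) != 0, so the nth-term test shows divergence; but the root test itself gives no conclusion.)

inconclusive


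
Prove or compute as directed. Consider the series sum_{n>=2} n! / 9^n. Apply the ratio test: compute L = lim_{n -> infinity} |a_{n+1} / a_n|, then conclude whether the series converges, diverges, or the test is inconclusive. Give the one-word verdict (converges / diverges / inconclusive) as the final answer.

Let a_n denote the general term. Form the ratio a_{n+1}/a_n and simplify:
a_{n+1}/a_n = n/9 + 1/9
Take the limit as n -> infinity: L = infinity.
Since L = infinity > 1 (or L = infinity), the ratio test implies the series diverges.

diverges


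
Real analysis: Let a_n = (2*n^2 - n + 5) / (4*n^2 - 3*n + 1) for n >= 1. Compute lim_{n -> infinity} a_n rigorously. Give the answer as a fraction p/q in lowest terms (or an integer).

Divide numerator and denominator by n^2, the highest power:
numerator / n^2 = 2 - 1/n + 5/n^2
denominator / n^2 = 4 - 3/n + n^(-2)
As n -> infinity, all terms of the form c/n^k (k >= 1) tend to 0.
So numerator / n^2 -> 2 and denominator / n^2 -> 4.
Therefore lim a_n = 1/2.

1/2


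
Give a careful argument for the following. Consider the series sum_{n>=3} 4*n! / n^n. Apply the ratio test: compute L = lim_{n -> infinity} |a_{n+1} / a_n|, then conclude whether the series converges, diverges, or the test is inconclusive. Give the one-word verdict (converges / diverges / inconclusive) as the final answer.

Let a_n denote the general term. Form the ratio a_{n+1}/a_n and simplify:
a_{n+1}/a_n = (n/(n + 1))^n
Take the limit as n -> infinity: L = exp(-1).
Since L = exp(-1) < 1, the ratio test implies the series converges.

converges


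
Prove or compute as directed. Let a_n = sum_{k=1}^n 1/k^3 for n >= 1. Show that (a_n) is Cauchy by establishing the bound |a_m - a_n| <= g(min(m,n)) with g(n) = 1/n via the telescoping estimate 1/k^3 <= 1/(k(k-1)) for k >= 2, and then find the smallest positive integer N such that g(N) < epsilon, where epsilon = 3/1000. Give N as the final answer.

For m > n >= 1: |a_m - a_n| = sum_{k=n+1}^m 1/k^3.
Use 1/k^3 <= 1/(k(k-1)) = 1/(k-1) - 1/k for k >= 2 (which holds since k^3 >= k^2 >= k(k-1) for k >= 2):
sum_{k=n+1}^m 1/k^3 <= sum_{k=n+1}^m (1/(k-1) - 1/k) = 1/n - 1/m <= 1/n.
By symmetry the same bound holds with n,m swapped, so |a_m - a_n| <= 1/min(m,n) = g(min(m,n)). Since g(n) -> 0, (a_n) is Cauchy.
Now solve g(N) < 3/1000: 1/N < 3/1000 <=> N > 1/(3/1000) = 1000/3.
The smallest integer strictly greater than 1000/3 is N = 334.
Check: g(334) = 1/334 < 3/1000; g(333) = 1/333 >= 3/1000. So N = 334.

334


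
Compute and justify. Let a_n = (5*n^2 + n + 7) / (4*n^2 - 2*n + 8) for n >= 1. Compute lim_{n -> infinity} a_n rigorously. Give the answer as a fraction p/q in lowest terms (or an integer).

Divide numerator and denominator by n^2, the highest power:
numerator / n^2 = 5 + 1/n + 7/n^2
denominator / n^2 = 4 - 2/n + 8/n^2
As n -> infinity, all terms of the form c/n^k (k >= 1) tend to 0.
So numerator / n^2 -> 5 and denominator / n^2 -> 4.
Therefore lim a_n = 5/4.

5/4


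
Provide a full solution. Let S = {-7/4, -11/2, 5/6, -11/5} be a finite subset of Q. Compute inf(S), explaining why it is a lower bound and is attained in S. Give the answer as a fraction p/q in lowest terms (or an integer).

S is finite, so inf(S) = min(S).
Sorted increasing:
-11/2, -11/5, -7/4, 5/6
The extremum is -11/2.
For every x in S, x >= -11/2. And -11/2 is in S, so it is attained.
Therefore inf(S) = -11/2.

-11/2


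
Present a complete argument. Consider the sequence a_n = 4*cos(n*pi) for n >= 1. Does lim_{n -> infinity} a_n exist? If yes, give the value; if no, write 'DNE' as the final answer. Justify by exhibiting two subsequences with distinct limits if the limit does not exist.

Examine the behaviour of a_n along subsequences.
cos(n*pi) = (-1)^n, so a_n = 4*(-1)^n. a_{2k} = 4 -> 4. a_{2k+1} = -4 -> -4.
Since these two subsequential limits are 4 and -4, distinct, the full sequence cannot converge (a convergent sequence has all subsequences tending to the same limit). So lim a_n does not exist.

DNE


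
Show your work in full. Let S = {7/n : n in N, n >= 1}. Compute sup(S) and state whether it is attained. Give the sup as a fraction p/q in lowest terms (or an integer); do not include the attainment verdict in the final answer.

Analysis:
- Values: 7, 7/2, 7/3, 7/4, ... strictly decreasing.
- The maximum is 7 (n=1); sup = 7 (attained).
- The set is bounded below by 0; 7/n -> 0 so 0 is the greatest lower bound.
- 0 is not in the set, so inf = 0 is not attained.
Conclusion: sup(S) = 7, attained in S.

7


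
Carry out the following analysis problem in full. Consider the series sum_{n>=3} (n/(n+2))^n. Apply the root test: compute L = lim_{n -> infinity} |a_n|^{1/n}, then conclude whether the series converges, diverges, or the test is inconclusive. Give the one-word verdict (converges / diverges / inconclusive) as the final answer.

Let a_n denote the general term. Form |a_n|^(1/n) and simplify:
|a_n|^(1/n) = n/(n + 2)
Take the limit as n -> infinity: L = 1.
Since L = 1, the root test is inconclusive. (In fact a_n = (n/(n+2))^n -> e^(-2) != 0, so the nth-term test shows divergence; but the root test itself gives no conclusion.)

inconclusive


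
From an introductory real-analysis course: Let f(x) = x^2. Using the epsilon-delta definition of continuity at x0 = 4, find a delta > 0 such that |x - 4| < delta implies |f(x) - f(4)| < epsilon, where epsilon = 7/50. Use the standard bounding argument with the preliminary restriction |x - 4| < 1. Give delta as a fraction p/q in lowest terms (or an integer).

Factor: |x^2 - (4)^2| = |x - 4| * |x + 4|.
Impose |x - 4| < 1 first. Then |x + 4| = |(x - 4) + 2*(4)| <= |x - 4| + 2*|4| < 1 + 8 = 9.
So |x^2 - (4)^2| < delta * 9.
We need delta * 9 <= 7/50, i.e. delta <= 7/50/9 = 7/450.
Since 7/450 < 1, this is tighter than 1; take delta = 7/450.
So delta = 7/450 works.

7/450


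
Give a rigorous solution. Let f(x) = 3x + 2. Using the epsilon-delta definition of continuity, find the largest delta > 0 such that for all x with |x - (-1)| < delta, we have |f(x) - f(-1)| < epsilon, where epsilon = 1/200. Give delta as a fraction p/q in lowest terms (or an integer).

We compute f(-1) = 3*(-1) + 2 = -1.
|f(x) - f(-1)| = |3x + 2 - (-1)| = |3(x - (-1))| = 3|x - (-1)|.
We need 3|x - (-1)| < 1/200, i.e. |x - (-1)| < 1/200 / 3 = 1/600.
So any delta <= 1/600 works. Conversely, if delta > 1/600, then x = -1 + 1/600 satisfies |x - (-1)| = 1/600 < delta but |f(x) - f(-1)| = 3 * 1/600 = 1/200, which is not < 1/200; so no larger delta works.
Hence the largest such delta is 1/600.

1/600


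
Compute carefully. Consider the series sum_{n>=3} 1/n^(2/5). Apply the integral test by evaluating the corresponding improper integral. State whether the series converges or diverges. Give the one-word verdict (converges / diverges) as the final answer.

Let f(x) = x^(-2/5). Then f is positive, continuous, and decreasing on [3, infinity), so the integral test applies.
Compute the improper integral int_{3}^infinity f(x) dx:
  antiderivative F(x) = 5*x^(3/5)/3.
  As x -> infinity, F(x) -> infinity (since p = 2/5 < 1).
  So the integral diverges. By the integral test, the series diverges.

diverges


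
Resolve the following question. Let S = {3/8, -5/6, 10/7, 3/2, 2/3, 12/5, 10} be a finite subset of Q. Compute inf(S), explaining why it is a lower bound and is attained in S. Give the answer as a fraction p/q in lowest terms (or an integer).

S is finite, so inf(S) = min(S).
Sorted increasing:
-5/6, 3/8, 2/3, 10/7, 3/2, 12/5, 10
The extremum is -5/6.
For every x in S, x >= -5/6. And -5/6 is in S, so it is attained.
Therefore inf(S) = -5/6.

-5/6


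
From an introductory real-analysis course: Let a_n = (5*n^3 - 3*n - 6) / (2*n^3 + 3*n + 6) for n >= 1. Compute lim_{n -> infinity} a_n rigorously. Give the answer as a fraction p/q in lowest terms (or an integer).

Divide numerator and denominator by n^3, the highest power:
numerator / n^3 = 5 - 3/n^2 - 6/n^3
denominator / n^3 = 2 + 3/n^2 + 6/n^3
As n -> infinity, all terms of the form c/n^k (k >= 1) tend to 0.
So numerator / n^3 -> 5 and denominator / n^3 -> 2.
Therefore lim a_n = 5/2.

5/2


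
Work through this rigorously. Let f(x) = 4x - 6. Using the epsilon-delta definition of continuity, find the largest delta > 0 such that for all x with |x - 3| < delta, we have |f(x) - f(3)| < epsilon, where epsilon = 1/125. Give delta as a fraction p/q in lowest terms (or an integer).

We compute f(3) = 4*(3) - 6 = 6.
|f(x) - f(3)| = |4x - 6 - (6)| = |4(x - 3)| = 4|x - 3|.
We need 4|x - 3| < 1/125, i.e. |x - 3| < 1/125 / 4 = 1/500.
So any delta <= 1/500 works. Conversely, if delta > 1/500, then x = 3 + 1/500 satisfies |x - 3| = 1/500 < delta but |f(x) - f(3)| = 4 * 1/500 = 1/125, which is not < 1/125; so no larger delta works.
Hence the largest such delta is 1/500.

1/500


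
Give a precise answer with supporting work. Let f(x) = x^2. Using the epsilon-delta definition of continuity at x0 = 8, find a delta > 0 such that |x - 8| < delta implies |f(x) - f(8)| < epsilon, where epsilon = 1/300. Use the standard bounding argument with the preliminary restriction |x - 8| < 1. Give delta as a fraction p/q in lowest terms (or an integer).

Factor: |x^2 - (8)^2| = |x - 8| * |x + 8|.
Impose |x - 8| < 1 first. Then |x + 8| = |(x - 8) + 2*(8)| <= |x - 8| + 2*|8| < 1 + 16 = 17.
So |x^2 - (8)^2| < delta * 17.
We need delta * 17 <= 1/300, i.e. delta <= 1/300/17 = 1/5100.
Since 1/5100 < 1, this is tighter than 1; take delta = 1/5100.
So delta = 1/5100 works.

1/5100


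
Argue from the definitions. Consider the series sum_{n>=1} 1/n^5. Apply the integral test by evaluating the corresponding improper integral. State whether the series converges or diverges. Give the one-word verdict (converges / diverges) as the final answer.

Let f(x) = x^(-5). Then f is positive, continuous, and decreasing on [1, infinity), so the integral test applies.
Compute the improper integral int_{1}^infinity f(x) dx:
  antiderivative F(x) = -1/(4*x^4).
  As x -> infinity, F(x) -> 0 (since p = 5 > 1).
  So int = F(infinity) - F(1) = 0 - (-1/4) = 1/4.
  Finite, so by the integral test, the series converges.

converges


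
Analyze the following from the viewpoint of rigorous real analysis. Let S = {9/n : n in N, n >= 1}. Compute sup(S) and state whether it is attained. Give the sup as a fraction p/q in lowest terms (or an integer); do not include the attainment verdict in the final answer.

Analysis:
- Values: 9, 9/2, 3, 9/4, ... strictly decreasing.
- The maximum is 9 (n=1); sup = 9 (attained).
- The set is bounded below by 0; 9/n -> 0 so 0 is the greatest lower bound.
- 0 is not in the set, so inf = 0 is not attained.
Conclusion: sup(S) = 9, attained in S.

9


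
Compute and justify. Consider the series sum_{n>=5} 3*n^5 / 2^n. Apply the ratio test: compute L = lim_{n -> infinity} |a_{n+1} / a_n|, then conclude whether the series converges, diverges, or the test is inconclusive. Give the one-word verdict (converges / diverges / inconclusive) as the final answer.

Let a_n denote the general term. Form the ratio a_{n+1}/a_n and simplify:
a_{n+1}/a_n = (n + 1)^5/(2*n^5)
Take the limit as n -> infinity: L = 1/2.
Since L = 1/2 < 1, the ratio test implies the series converges.

converges


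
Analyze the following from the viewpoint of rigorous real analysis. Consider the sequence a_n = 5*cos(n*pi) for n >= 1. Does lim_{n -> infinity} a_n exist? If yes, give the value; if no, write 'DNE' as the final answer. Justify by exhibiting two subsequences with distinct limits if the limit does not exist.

Examine the behaviour of a_n along subsequences.
cos(n*pi) = (-1)^n, so a_n = 5*(-1)^n. a_{2k} = 5 -> 5. a_{2k+1} = -5 -> -5.
Since these two subsequential limits are 5 and -5, distinct, the full sequence cannot converge (a convergent sequence has all subsequences tending to the same limit). So lim a_n does not exist.

DNE


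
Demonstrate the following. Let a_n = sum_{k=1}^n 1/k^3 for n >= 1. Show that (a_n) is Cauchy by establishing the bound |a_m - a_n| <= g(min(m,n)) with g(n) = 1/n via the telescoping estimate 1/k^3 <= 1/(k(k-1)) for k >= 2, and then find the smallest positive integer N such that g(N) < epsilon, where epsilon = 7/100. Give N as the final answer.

For m > n >= 1: |a_m - a_n| = sum_{k=n+1}^m 1/k^3.
Use 1/k^3 <= 1/(k(k-1)) = 1/(k-1) - 1/k for k >= 2 (which holds since k^3 >= k^2 >= k(k-1) for k >= 2):
sum_{k=n+1}^m 1/k^3 <= sum_{k=n+1}^m (1/(k-1) - 1/k) = 1/n - 1/m <= 1/n.
By symmetry the same bound holds with n,m swapped, so |a_m - a_n| <= 1/min(m,n) = g(min(m,n)). Since g(n) -> 0, (a_n) is Cauchy.
Now solve g(N) < 7/100: 1/N < 7/100 <=> N > 1/(7/100) = 100/7.
The smallest integer strictly greater than 100/7 is N = 15.
Check: g(15) = 1/15 < 7/100; g(14) = 1/14 >= 7/100. So N = 15.

15


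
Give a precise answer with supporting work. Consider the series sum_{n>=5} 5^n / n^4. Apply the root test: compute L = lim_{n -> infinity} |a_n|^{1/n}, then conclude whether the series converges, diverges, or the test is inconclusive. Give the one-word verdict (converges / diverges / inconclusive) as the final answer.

Let a_n denote the general term. Form |a_n|^(1/n) and simplify:
|a_n|^(1/n) = 5/n^(4/n)
Take the limit as n -> infinity: L = 5.
Since L = 5 > 1, the root test implies divergence.

diverges


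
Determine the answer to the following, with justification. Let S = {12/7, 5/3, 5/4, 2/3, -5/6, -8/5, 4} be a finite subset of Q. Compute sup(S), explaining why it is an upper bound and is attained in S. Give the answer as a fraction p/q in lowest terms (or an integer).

S is finite, so sup(S) = max(S).
Sorted decreasing:
4, 12/7, 5/3, 5/4, 2/3, -5/6, -8/5
The extremum is 4.
For every x in S, x <= 4. And 4 is in S, so it is attained.
Therefore sup(S) = 4.

4


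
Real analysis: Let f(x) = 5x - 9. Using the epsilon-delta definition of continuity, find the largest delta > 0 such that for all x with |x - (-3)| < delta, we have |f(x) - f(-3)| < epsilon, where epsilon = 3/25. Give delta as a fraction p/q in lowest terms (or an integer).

We compute f(-3) = 5*(-3) - 9 = -24.
|f(x) - f(-3)| = |5x - 9 - (-24)| = |5(x - (-3))| = 5|x - (-3)|.
We need 5|x - (-3)| < 3/25, i.e. |x - (-3)| < 3/25 / 5 = 3/125.
So any delta <= 3/125 works. Conversely, if delta > 3/125, then x = -3 + 3/125 satisfies |x - (-3)| = 3/125 < delta but |f(x) - f(-3)| = 5 * 3/125 = 3/25, which is not < 3/25; so no larger delta works.
Hence the largest such delta is 3/125.

3/125


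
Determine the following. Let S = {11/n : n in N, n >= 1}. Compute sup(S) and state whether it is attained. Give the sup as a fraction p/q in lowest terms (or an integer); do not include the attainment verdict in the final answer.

Analysis:
- Values: 11, 11/2, 11/3, 11/4, ... strictly decreasing.
- The maximum is 11 (n=1); sup = 11 (attained).
- The set is bounded below by 0; 11/n -> 0 so 0 is the greatest lower bound.
- 0 is not in the set, so inf = 0 is not attained.
Conclusion: sup(S) = 11, attained in S.

11


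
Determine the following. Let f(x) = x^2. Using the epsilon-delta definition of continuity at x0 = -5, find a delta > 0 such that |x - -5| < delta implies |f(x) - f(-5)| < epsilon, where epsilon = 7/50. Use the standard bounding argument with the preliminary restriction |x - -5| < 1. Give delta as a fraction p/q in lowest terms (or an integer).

Factor: |x^2 - (-5)^2| = |x - -5| * |x + -5|.
Impose |x - -5| < 1 first. Then |x + -5| = |(x - -5) + 2*(-5)| <= |x - -5| + 2*|-5| < 1 + 10 = 11.
So |x^2 - (-5)^2| < delta * 11.
We need delta * 11 <= 7/50, i.e. delta <= 7/50/11 = 7/550.
Since 7/550 < 1, this is tighter than 1; take delta = 7/550.
So delta = 7/550 works.

7/550


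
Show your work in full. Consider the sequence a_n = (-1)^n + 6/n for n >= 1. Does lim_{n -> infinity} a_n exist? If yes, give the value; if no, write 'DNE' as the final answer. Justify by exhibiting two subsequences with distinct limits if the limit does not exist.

Examine the behaviour of a_n along subsequences.
a_{2k} = 1 + 6/(2k) -> 1. a_{2k+1} = -1 + 6/(2k+1) -> -1.
Since these two subsequential limits are 1 and -1, distinct, the full sequence cannot converge (a convergent sequence has all subsequences tending to the same limit). So lim a_n does not exist.

DNE


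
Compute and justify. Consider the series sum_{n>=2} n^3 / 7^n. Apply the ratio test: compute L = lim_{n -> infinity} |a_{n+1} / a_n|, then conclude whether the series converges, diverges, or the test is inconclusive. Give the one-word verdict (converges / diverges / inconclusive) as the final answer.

Let a_n denote the general term. Form the ratio a_{n+1}/a_n and simplify:
a_{n+1}/a_n = (n + 1)^3/(7*n^3)
Take the limit as n -> infinity: L = 1/7.
Since L = 1/7 < 1, the ratio test implies the series converges.

converges


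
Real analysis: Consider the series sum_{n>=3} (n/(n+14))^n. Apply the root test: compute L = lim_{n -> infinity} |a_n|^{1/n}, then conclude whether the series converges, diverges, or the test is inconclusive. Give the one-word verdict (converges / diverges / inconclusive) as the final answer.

Let a_n denote the general term. Form |a_n|^(1/n) and simplify:
|a_n|^(1/n) = n/(n + 14)
Take the limit as n -> infinity: L = 1.
Since L = 1, the root test is inconclusive. (In fact a_n = (n/(n+14))^n -> e^(-14) != 0, so the nth-term test shows divergence; but the root test itself gives no conclusion.)

inconclusive


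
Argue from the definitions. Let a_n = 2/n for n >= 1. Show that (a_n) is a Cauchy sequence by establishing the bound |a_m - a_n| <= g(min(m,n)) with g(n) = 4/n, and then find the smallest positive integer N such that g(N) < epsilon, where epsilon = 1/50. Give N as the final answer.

For any m, n >= 1, by the triangle inequality:
|a_m - a_n| = |2/m - 2/n| <= 2*1/m + 2*1/n <= 4/min(m,n).
So g(n) = 4/n bounds the Cauchy difference. Since g(n) -> 0, (a_n) is Cauchy.
Now solve g(N) < 1/50: 4/N < 1/50 <=> N > 4 / (1/50) = 200.
The smallest integer strictly greater than 200 is N = 201.
Check: g(201) = 4/201 = 4/201 < 1/50; g(200) = 1/50 >= 1/50. So N = 201.

201


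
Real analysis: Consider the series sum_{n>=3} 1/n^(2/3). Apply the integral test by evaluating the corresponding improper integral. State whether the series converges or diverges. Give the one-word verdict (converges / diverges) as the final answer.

Let f(x) = x^(-2/3). Then f is positive, continuous, and decreasing on [3, infinity), so the integral test applies.
Compute the improper integral int_{3}^infinity f(x) dx:
  antiderivative F(x) = 3*x^(1/3).
  As x -> infinity, F(x) -> infinity (since p = 2/3 < 1).
  So the integral diverges. By the integral test, the series diverges.

diverges


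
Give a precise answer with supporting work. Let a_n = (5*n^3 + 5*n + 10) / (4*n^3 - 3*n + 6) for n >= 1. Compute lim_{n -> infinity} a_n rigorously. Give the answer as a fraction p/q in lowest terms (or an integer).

Divide numerator and denominator by n^3, the highest power:
numerator / n^3 = 5 + 5/n^2 + 10/n^3
denominator / n^3 = 4 - 3/n^2 + 6/n^3
As n -> infinity, all terms of the form c/n^k (k >= 1) tend to 0.
So numerator / n^3 -> 5 and denominator / n^3 -> 4.
Therefore lim a_n = 5/4.

5/4


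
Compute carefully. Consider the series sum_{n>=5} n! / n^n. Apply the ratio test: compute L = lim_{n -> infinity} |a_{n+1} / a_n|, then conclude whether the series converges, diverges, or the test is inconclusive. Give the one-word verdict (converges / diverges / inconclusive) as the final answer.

Let a_n denote the general term. Form the ratio a_{n+1}/a_n and simplify:
a_{n+1}/a_n = (n/(n + 1))^n
Take the limit as n -> infinity: L = exp(-1).
Since L = exp(-1) < 1, the ratio test implies the series converges.

converges


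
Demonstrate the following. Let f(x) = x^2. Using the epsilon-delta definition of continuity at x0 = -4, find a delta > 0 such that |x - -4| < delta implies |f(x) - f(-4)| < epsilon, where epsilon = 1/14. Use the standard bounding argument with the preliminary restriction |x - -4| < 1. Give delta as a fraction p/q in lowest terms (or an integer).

Factor: |x^2 - (-4)^2| = |x - -4| * |x + -4|.
Impose |x - -4| < 1 first. Then |x + -4| = |(x - -4) + 2*(-4)| <= |x - -4| + 2*|-4| < 1 + 8 = 9.
So |x^2 - (-4)^2| < delta * 9.
We need delta * 9 <= 1/14, i.e. delta <= 1/14/9 = 1/126.
Since 1/126 < 1, this is tighter than 1; take delta = 1/126.
So delta = 1/126 works.

1/126


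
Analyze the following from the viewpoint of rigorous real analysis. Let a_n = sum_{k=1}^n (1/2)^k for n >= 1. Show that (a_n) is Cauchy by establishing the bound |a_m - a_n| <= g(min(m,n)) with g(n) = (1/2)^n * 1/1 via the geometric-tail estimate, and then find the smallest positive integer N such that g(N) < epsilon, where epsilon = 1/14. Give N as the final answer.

For m > n >= 1: |a_m - a_n| = sum_{k=n+1}^m (1/2)^k < sum_{k=n+1}^infinity (1/2)^k = (1/2)^(n+1) / (1 - 1/2) = (1/2)^n * (1/2) * (2/1) = (1/2)^n * 1/1.
So g(n) = (1/2)^n / 1. Since g(n) -> 0, (a_n) is Cauchy.
Now solve g(N) < 1/14: (1/2)^N / 1 < 1/14 <=> 2^N > 1 / (1 * 1/14) = 14.
Check powers of 2: 2^3 = 8 <= 14, 2^4 = 16 > 14.
So the smallest such N is 4. Check: g(4) = 1/(1 * 16) = 1/16 < 1/14.

4


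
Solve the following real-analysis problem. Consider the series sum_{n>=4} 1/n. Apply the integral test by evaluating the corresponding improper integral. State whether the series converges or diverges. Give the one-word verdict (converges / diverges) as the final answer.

Let f(x) = 1/x. Then f is positive, continuous, and decreasing on [4, infinity), so the integral test applies.
Compute the improper integral int_{4}^infinity f(x) dx:
  antiderivative F(x) = log(x).
  As x -> infinity, log(x) -> infinity.
  So int = infinity - log(4) = infinity. By the integral test, the series diverges.

diverges


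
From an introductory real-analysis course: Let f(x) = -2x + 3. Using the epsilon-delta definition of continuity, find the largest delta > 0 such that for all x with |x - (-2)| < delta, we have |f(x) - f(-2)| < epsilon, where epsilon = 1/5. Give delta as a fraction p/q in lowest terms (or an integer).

We compute f(-2) = -2*(-2) + 3 = 7.
|f(x) - f(-2)| = |-2x + 3 - (7)| = |-2(x - (-2))| = 2|x - (-2)|.
We need 2|x - (-2)| < 1/5, i.e. |x - (-2)| < 1/5 / 2 = 1/10.
So any delta <= 1/10 works. Conversely, if delta > 1/10, then x = -2 + 1/10 satisfies |x - (-2)| = 1/10 < delta but |f(x) - f(-2)| = 2 * 1/10 = 1/5, which is not < 1/5; so no larger delta works.
Hence the largest such delta is 1/10.

1/10


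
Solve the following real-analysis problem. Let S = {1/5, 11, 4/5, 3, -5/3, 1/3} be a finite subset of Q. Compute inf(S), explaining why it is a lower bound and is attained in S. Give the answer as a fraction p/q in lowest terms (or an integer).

S is finite, so inf(S) = min(S).
Sorted increasing:
-5/3, 1/5, 1/3, 4/5, 3, 11
The extremum is -5/3.
For every x in S, x >= -5/3. And -5/3 is in S, so it is attained.
Therefore inf(S) = -5/3.

-5/3


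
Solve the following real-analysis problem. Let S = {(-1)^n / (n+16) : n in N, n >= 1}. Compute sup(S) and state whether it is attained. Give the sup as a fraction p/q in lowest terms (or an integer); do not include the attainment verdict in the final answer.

Analysis:
- Values: -1/17, 1/18, -1/19, 1/20, -1/21, ...
- Positive terms (even n): 1/(2+16), 1/(4+16), ... decreasing -> max = 1/18 (n=2).
- Negative terms (odd n): -1/(1+16), -1/(3+16), ... increasing -> min = -1/17 (n=1).
- So sup = 1/18 (attained at n=2); inf = -1/17 (attained at n=1).
Conclusion: sup(S) = 1/18, attained in S.

1/18


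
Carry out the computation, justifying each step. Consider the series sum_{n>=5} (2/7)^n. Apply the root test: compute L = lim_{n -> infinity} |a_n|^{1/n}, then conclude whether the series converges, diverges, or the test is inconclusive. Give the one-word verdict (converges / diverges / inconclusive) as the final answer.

Let a_n denote the general term. Form |a_n|^(1/n) and simplify:
|a_n|^(1/n) = 2/7
Take the limit as n -> infinity: L = 2/7.
Since L = 2/7 < 1, the root test implies convergence.

converges


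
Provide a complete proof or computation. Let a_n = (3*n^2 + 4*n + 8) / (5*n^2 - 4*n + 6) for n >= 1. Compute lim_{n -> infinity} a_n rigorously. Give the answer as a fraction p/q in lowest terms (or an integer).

Divide numerator and denominator by n^2, the highest power:
numerator / n^2 = 3 + 4/n + 8/n^2
denominator / n^2 = 5 - 4/n + 6/n^2
As n -> infinity, all terms of the form c/n^k (k >= 1) tend to 0.
So numerator / n^2 -> 3 and denominator / n^2 -> 5.
Therefore lim a_n = 3/5.

3/5


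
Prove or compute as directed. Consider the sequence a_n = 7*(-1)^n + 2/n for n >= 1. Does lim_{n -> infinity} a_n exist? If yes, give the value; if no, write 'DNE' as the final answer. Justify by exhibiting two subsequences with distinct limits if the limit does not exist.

Examine the behaviour of a_n along subsequences.
a_{2k} = 7 + 2/(2k) -> 7. a_{2k+1} = -7 + 2/(2k+1) -> -7.
Since these two subsequential limits are 7 and -7, distinct, the full sequence cannot converge (a convergent sequence has all subsequences tending to the same limit). So lim a_n does not exist.

DNE


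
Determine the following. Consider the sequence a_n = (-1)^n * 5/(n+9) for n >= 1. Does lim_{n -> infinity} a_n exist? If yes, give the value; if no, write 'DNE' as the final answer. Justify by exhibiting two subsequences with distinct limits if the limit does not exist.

Examine the behaviour of a_n along subsequences.
Even-n subsequence a_{2k} = 5/(2k+9) -> 0. Odd-n subsequence a_{2k+1} = -5/(2k+10) -> 0. Both tend to 0, which suggests the limit is 0; verify directly.
|a_n - 0| = 5/(n+9) < 5/n for every n >= 1.
Given epsilon > 0, choose a positive integer N > 5/epsilon. Then for all n >= N, |a_n| < 5/n <= 5/N < epsilon.
So by the definition of the limit, lim a_n exists and equals 0.

0


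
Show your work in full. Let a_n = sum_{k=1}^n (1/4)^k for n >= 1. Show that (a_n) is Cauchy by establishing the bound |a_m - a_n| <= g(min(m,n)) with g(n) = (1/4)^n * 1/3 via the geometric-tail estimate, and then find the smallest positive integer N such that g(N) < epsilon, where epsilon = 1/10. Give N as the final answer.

For m > n >= 1: |a_m - a_n| = sum_{k=n+1}^m (1/4)^k < sum_{k=n+1}^infinity (1/4)^k = (1/4)^(n+1) / (1 - 1/4) = (1/4)^n * (1/4) * (4/3) = (1/4)^n * 1/3.
So g(n) = (1/4)^n / 3. Since g(n) -> 0, (a_n) is Cauchy.
Now solve g(N) < 1/10: (1/4)^N / 3 < 1/10 <=> 4^N > 1 / (3 * 1/10) = 10/3.
Check powers of 4: 4^0 = 1 <= 10/3, 4^1 = 4 > 10/3.
So the smallest such N is 1. Check: g(1) = 1/(3 * 4) = 1/12 < 1/10.

1


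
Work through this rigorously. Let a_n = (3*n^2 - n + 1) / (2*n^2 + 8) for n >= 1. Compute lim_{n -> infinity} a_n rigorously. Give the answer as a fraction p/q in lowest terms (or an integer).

Divide numerator and denominator by n^2, the highest power:
numerator / n^2 = 3 - 1/n + n^(-2)
denominator / n^2 = 2 + 8/n^2
As n -> infinity, all terms of the form c/n^k (k >= 1) tend to 0.
So numerator / n^2 -> 3 and denominator / n^2 -> 2.
Therefore lim a_n = 3/2.

3/2


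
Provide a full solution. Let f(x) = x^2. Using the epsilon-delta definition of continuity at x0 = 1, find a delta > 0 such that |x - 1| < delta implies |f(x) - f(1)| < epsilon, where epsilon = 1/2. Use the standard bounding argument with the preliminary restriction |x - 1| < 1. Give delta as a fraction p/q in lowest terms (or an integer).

Factor: |x^2 - (1)^2| = |x - 1| * |x + 1|.
Impose |x - 1| < 1 first. Then |x + 1| = |(x - 1) + 2*(1)| <= |x - 1| + 2*|1| < 1 + 2 = 3.
So |x^2 - (1)^2| < delta * 3.
We need delta * 3 <= 1/2, i.e. delta <= 1/2/3 = 1/6.
Since 1/6 < 1, this is tighter than 1; take delta = 1/6.
So delta = 1/6 works.

1/6


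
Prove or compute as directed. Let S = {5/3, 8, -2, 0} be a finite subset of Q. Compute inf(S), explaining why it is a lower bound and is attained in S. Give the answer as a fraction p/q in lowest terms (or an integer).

S is finite, so inf(S) = min(S).
Sorted increasing:
-2, 0, 5/3, 8
The extremum is -2.
For every x in S, x >= -2. And -2 is in S, so it is attained.
Therefore inf(S) = -2.

-2


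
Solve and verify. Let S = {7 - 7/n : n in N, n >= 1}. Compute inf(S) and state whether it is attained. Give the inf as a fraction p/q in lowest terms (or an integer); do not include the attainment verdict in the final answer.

Analysis:
- Values: 0, 7/2, 14/3, 21/4, ... strictly increasing.
- Minimum is 0 (n=1); inf = 0 (attained).
- 7 - 7/n -> 7 from below; sup = 7, not attained.
Conclusion: inf(S) = 0, attained in S.

0


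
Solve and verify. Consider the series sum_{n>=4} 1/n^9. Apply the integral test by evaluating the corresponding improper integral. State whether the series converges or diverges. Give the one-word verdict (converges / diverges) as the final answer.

Let f(x) = x^(-9). Then f is positive, continuous, and decreasing on [4, infinity), so the integral test applies.
Compute the improper integral int_{4}^infinity f(x) dx:
  antiderivative F(x) = -1/(8*x^8).
  As x -> infinity, F(x) -> 0 (since p = 9 > 1).
  So int = F(infinity) - F(4) = 0 - (-1/524288) = 1/524288.
  Finite, so by the integral test, the series converges.

converges


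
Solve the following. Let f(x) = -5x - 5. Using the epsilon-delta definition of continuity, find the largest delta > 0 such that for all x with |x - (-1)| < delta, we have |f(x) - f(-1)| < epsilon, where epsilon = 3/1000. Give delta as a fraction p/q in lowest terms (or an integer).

We compute f(-1) = -5*(-1) - 5 = 0.
|f(x) - f(-1)| = |-5x - 5 - (0)| = |-5(x - (-1))| = 5|x - (-1)|.
We need 5|x - (-1)| < 3/1000, i.e. |x - (-1)| < 3/1000 / 5 = 3/5000.
So any delta <= 3/5000 works. Conversely, if delta > 3/5000, then x = -1 + 3/5000 satisfies |x - (-1)| = 3/5000 < delta but |f(x) - f(-1)| = 5 * 3/5000 = 3/1000, which is not < 3/1000; so no larger delta works.
Hence the largest such delta is 3/5000.

3/5000
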